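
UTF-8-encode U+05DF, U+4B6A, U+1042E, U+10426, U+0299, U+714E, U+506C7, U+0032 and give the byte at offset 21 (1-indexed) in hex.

0x9B

1-indexed offset 21 is 0-indexed offset 20.
U+05DF → 2-byte form D7 9F at offsets 0–1.
U+4B6A → 3-byte form E4 AD AA at offsets 2–4.
U+1042E → 4-byte form F0 90 90 AE at offsets 5–8.
U+10426 → 4-byte form F0 90 90 A6 at offsets 9–12.
U+0299 → 2-byte form CA 99 at offsets 13–14.
U+714E → 3-byte form E7 85 8E at offsets 15–17.
U+506C7 → 4-byte form F1 90 9B 87 at offsets 18–21.
Offset 20 falls in char 7's range; it's byte 3 of F1 90 9B 87 = 0x9B.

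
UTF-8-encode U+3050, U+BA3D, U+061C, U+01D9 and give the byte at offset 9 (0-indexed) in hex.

U+3050 → 3-byte form E3 81 90 at offsets 0–2.
U+BA3D → 3-byte form EB A8 BD at offsets 3–5.
U+061C → 2-byte form D8 9C at offsets 6–7.
U+01D9 → 2-byte form C7 99 at offsets 8–9.
Offset 9 falls in char 4's range; it's byte 2 of C7 99 = 0x99.

0x99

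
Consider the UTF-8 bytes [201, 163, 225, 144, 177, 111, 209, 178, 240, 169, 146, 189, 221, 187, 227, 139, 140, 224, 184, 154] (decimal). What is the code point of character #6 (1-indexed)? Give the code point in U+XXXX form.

Offset 0: leading byte 0xC9 = 11001001 → 2-byte char #1 = C9 A3.
Offset 2: leading byte 0xE1 = 11100001 → 3-byte char #2 = E1 90 B1.
Offset 5: leading byte 0x6F = 01101111 → 1-byte char #3 = 6F.
Offset 6: leading byte 0xD1 = 11010001 → 2-byte char #4 = D1 B2.
Offset 8: leading byte 0xF0 = 11110000 → 4-byte char #5 = F0 A9 92 BD.
Offset 12: leading byte 0xDD = 11011101 → 2-byte char #6 = DD BB.
Leading byte 0xDD = 11011101 matches 110xxxxx → 2-byte sequence.
Byte 1: 0xDD = 11011101, payload 11101 (5 bits).
Byte 2: 0xBB = 10111011 (10xxxxxx ✓), payload 111011.
Concatenate: 11101111011 = 0x77B (11 bits → U+077B).

U+077B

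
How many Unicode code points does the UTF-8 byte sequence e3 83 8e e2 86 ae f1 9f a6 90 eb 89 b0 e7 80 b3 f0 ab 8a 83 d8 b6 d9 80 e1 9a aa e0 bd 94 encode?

Byte at offset 0: 0xE3 = 11100011 → 3-byte char (#1). Advance 3.
Byte at offset 3: 0xE2 = 11100010 → 3-byte char (#2). Advance 3.
Byte at offset 6: 0xF1 = 11110001 → 4-byte char (#3). Advance 4.
Byte at offset 10: 0xEB = 11101011 → 3-byte char (#4). Advance 3.
Byte at offset 13: 0xE7 = 11100111 → 3-byte char (#5). Advance 3.
Byte at offset 16: 0xF0 = 11110000 → 4-byte char (#6). Advance 4.
Byte at offset 20: 0xD8 = 11011000 → 2-byte char (#7). Advance 2.
Byte at offset 22: 0xD9 = 11011001 → 2-byte char (#8). Advance 2.
Byte at offset 24: 0xE1 = 11100001 → 3-byte char (#9). Advance 3.
Byte at offset 27: 0xE0 = 11100000 → 3-byte char (#10). Advance 3.
Reached end at offset 30 after 10 code points.

10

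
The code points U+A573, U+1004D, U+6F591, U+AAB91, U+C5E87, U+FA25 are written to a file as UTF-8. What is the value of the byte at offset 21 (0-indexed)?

U+A573 → 3-byte form EA 95 B3 at offsets 0–2.
U+1004D → 4-byte form F0 90 81 8D at offsets 3–6.
U+6F591 → 4-byte form F1 AF 96 91 at offsets 7–10.
U+AAB91 → 4-byte form F2 AA AE 91 at offsets 11–14.
U+C5E87 → 4-byte form F3 85 BA 87 at offsets 15–18.
U+FA25 → 3-byte form EF A8 A5 at offsets 19–21.
Offset 21 falls in char 6's range; it's byte 3 of EF A8 A5 = 0xA5.

0xA5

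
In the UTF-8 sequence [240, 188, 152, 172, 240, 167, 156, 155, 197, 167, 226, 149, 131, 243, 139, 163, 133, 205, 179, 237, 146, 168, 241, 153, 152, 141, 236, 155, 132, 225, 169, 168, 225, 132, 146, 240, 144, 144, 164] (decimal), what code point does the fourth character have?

U+2543

Offset 0: leading byte 0xF0 = 11110000 → 4-byte char #1 = F0 BC 98 AC.
Offset 4: leading byte 0xF0 = 11110000 → 4-byte char #2 = F0 A7 9C 9B.
Offset 8: leading byte 0xC5 = 11000101 → 2-byte char #3 = C5 A7.
Offset 10: leading byte 0xE2 = 11100010 → 3-byte char #4 = E2 95 83.
Leading byte 0xE2 = 11100010 matches 1110xxxx → 3-byte sequence.
Byte 1: 0xE2 = 11100010, payload 0010 (4 bits).
Byte 2: 0x95 = 10010101 (10xxxxxx ✓), payload 010101.
Byte 3: 0x83 = 10000011 (10xxxxxx ✓), payload 000011.
Concatenate: 0010010101000011 = 0x2543 (16 bits → U+2543).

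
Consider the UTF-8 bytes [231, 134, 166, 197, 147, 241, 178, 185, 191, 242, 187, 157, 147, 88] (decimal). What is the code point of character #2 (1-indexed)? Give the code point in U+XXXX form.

U+0153

Offset 0: leading byte 0xE7 = 11100111 → 3-byte char #1 = E7 86 A6.
Offset 3: leading byte 0xC5 = 11000101 → 2-byte char #2 = C5 93.
Leading byte 0xC5 = 11000101 matches 110xxxxx → 2-byte sequence.
Byte 1: 0xC5 = 11000101, payload 00101 (5 bits).
Byte 2: 0x93 = 10010011 (10xxxxxx ✓), payload 010011.
Concatenate: 00101010011 = 0x153 (11 bits → U+0153).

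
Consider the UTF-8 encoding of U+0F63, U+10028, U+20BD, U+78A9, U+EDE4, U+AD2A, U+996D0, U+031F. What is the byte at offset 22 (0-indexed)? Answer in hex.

U+0F63 → 3-byte form E0 BD A3 at offsets 0–2.
U+10028 → 4-byte form F0 90 80 A8 at offsets 3–6.
U+20BD → 3-byte form E2 82 BD at offsets 7–9.
U+78A9 → 3-byte form E7 A2 A9 at offsets 10–12.
U+EDE4 → 3-byte form EE B7 A4 at offsets 13–15.
U+AD2A → 3-byte form EA B4 AA at offsets 16–18.
U+996D0 → 4-byte form F2 99 9B 90 at offsets 19–22.
Offset 22 falls in char 7's range; it's byte 4 of F2 99 9B 90 = 0x90.

0x90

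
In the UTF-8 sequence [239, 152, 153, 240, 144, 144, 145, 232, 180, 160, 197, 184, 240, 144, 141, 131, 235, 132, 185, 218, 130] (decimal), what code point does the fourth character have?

Offset 0: leading byte 0xEF = 11101111 → 3-byte char #1 = EF 98 99.
Offset 3: leading byte 0xF0 = 11110000 → 4-byte char #2 = F0 90 90 91.
Offset 7: leading byte 0xE8 = 11101000 → 3-byte char #3 = E8 B4 A0.
Offset 10: leading byte 0xC5 = 11000101 → 2-byte char #4 = C5 B8.
Leading byte 0xC5 = 11000101 matches 110xxxxx → 2-byte sequence.
Byte 1: 0xC5 = 11000101, payload 00101 (5 bits).
Byte 2: 0xB8 = 10111000 (10xxxxxx ✓), payload 111000.
Concatenate: 00101111000 = 0x178 (11 bits → U+0178).

U+0178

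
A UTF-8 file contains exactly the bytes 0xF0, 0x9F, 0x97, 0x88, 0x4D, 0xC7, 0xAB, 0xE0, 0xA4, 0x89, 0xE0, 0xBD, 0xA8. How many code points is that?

Byte at offset 0: 0xF0 = 11110000 → 4-byte char (#1). Advance 4.
Byte at offset 4: 0x4D = 01001101 → 1-byte char (#2). Advance 1.
Byte at offset 5: 0xC7 = 11000111 → 2-byte char (#3). Advance 2.
Byte at offset 7: 0xE0 = 11100000 → 3-byte char (#4). Advance 3.
Byte at offset 10: 0xE0 = 11100000 → 3-byte char (#5). Advance 3.
Reached end at offset 13 after 5 code points.

5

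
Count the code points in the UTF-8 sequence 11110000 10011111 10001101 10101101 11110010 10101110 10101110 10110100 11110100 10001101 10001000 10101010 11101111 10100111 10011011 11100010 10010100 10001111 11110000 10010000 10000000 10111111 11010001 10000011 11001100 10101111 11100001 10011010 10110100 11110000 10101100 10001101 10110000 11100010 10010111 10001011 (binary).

11

Byte at offset 0: 0xF0 = 11110000 → 4-byte char (#1). Advance 4.
Byte at offset 4: 0xF2 = 11110010 → 4-byte char (#2). Advance 4.
Byte at offset 8: 0xF4 = 11110100 → 4-byte char (#3). Advance 4.
Byte at offset 12: 0xEF = 11101111 → 3-byte char (#4). Advance 3.
Byte at offset 15: 0xE2 = 11100010 → 3-byte char (#5). Advance 3.
Byte at offset 18: 0xF0 = 11110000 → 4-byte char (#6). Advance 4.
Byte at offset 22: 0xD1 = 11010001 → 2-byte char (#7). Advance 2.
Byte at offset 24: 0xCC = 11001100 → 2-byte char (#8). Advance 2.
Byte at offset 26: 0xE1 = 11100001 → 3-byte char (#9). Advance 3.
Byte at offset 29: 0xF0 = 11110000 → 4-byte char (#10). Advance 4.
Byte at offset 33: 0xE2 = 11100010 → 3-byte char (#11). Advance 3.
Reached end at offset 36 after 11 code points.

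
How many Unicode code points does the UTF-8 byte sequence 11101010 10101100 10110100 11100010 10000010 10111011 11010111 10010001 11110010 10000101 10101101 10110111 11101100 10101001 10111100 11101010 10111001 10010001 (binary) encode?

Byte at offset 0: 0xEA = 11101010 → 3-byte char (#1). Advance 3.
Byte at offset 3: 0xE2 = 11100010 → 3-byte char (#2). Advance 3.
Byte at offset 6: 0xD7 = 11010111 → 2-byte char (#3). Advance 2.
Byte at offset 8: 0xF2 = 11110010 → 4-byte char (#4). Advance 4.
Byte at offset 12: 0xEC = 11101100 → 3-byte char (#5). Advance 3.
Byte at offset 15: 0xEA = 11101010 → 3-byte char (#6). Advance 3.
Reached end at offset 18 after 6 code points.

6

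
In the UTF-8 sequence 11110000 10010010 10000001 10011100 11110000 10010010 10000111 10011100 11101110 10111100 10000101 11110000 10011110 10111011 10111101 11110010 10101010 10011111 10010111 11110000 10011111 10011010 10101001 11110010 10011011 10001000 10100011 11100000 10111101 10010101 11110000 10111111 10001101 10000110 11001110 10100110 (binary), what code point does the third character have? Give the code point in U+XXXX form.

Offset 0: leading byte 0xF0 = 11110000 → 4-byte char #1 = F0 92 81 9C.
Offset 4: leading byte 0xF0 = 11110000 → 4-byte char #2 = F0 92 87 9C.
Offset 8: leading byte 0xEE = 11101110 → 3-byte char #3 = EE BC 85.
Leading byte 0xEE = 11101110 matches 1110xxxx → 3-byte sequence.
Byte 1: 0xEE = 11101110, payload 1110 (4 bits).
Byte 2: 0xBC = 10111100 (10xxxxxx ✓), payload 111100.
Byte 3: 0x85 = 10000101 (10xxxxxx ✓), payload 000101.
Concatenate: 1110111100000101 = 0xEF05 (16 bits → U+EF05).

U+EF05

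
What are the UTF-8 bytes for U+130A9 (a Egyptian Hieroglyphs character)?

U+130A9 = 0x130A9 = 77993 decimal. In range U+10000–U+10FFFF → 4-byte form: 11110xxx 10xxxxxx 10xxxxxx 10xxxxxx.
Binary (21 bits): 000010011000010101001.
Split 3+6+6+6: 000 | 010011 | 000010 | 101001.
Byte 1: 11110000 = 0xF0.
Byte 2: 10010011 = 0x93.
Byte 3: 10000010 = 0x82.
Byte 4: 10101001 = 0xA9.

F0 93 82 A9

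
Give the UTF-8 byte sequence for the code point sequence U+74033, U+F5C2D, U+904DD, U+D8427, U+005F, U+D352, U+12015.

U+74033: 4-byte form → F1 B4 80 B3.
U+F5C2D: 4-byte form → F3 B5 B0 AD.
U+904DD: 4-byte form → F2 90 93 9D.
U+D8427: 4-byte form → F3 98 90 A7.
U+005F: 1-byte form → 5F.
U+D352: 3-byte form → ED 8D 92.
U+12015: 4-byte form → F0 92 80 95.
Concatenated (24 bytes): F1 B4 80 B3 F3 B5 B0 AD F2 90 93 9D F3 98 90 A7 5F ED 8D 92 F0 92 80 95.

F1 B4 80 B3 F3 B5 B0 AD F2 90 93 9D F3 98 90 A7 5F ED 8D 92 F0 92 80 95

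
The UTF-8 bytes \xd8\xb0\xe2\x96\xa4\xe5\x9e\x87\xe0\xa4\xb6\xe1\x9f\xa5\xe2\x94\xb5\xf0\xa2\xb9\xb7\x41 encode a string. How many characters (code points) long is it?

Byte at offset 0: 0xD8 = 11011000 → 2-byte char (#1). Advance 2.
Byte at offset 2: 0xE2 = 11100010 → 3-byte char (#2). Advance 3.
Byte at offset 5: 0xE5 = 11100101 → 3-byte char (#3). Advance 3.
Byte at offset 8: 0xE0 = 11100000 → 3-byte char (#4). Advance 3.
Byte at offset 11: 0xE1 = 11100001 → 3-byte char (#5). Advance 3.
Byte at offset 14: 0xE2 = 11100010 → 3-byte char (#6). Advance 3.
Byte at offset 17: 0xF0 = 11110000 → 4-byte char (#7). Advance 4.
Byte at offset 21: 0x41 = 01000001 → 1-byte char (#8). Advance 1.
Reached end at offset 22 after 8 code points.

8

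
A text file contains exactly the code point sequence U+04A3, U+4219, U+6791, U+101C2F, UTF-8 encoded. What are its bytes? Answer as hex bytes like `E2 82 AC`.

U+04A3: 2-byte form → D2 A3.
U+4219: 3-byte form → E4 88 99.
U+6791: 3-byte form → E6 9E 91.
U+101C2F: 4-byte form → F4 81 B0 AF.
Concatenated (12 bytes): D2 A3 E4 88 99 E6 9E 91 F4 81 B0 AF.

D2 A3 E4 88 99 E6 9E 91 F4 81 B0 AF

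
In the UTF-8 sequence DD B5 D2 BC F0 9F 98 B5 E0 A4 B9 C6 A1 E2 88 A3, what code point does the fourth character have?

U+0939

Offset 0: leading byte 0xDD = 11011101 → 2-byte char #1 = DD B5.
Offset 2: leading byte 0xD2 = 11010010 → 2-byte char #2 = D2 BC.
Offset 4: leading byte 0xF0 = 11110000 → 4-byte char #3 = F0 9F 98 B5.
Offset 8: leading byte 0xE0 = 11100000 → 3-byte char #4 = E0 A4 B9.
Leading byte 0xE0 = 11100000 matches 1110xxxx → 3-byte sequence.
Byte 1: 0xE0 = 11100000, payload 0000 (4 bits).
Byte 2: 0xA4 = 10100100 (10xxxxxx ✓), payload 100100.
Byte 3: 0xB9 = 10111001 (10xxxxxx ✓), payload 111001.
Concatenate: 0000100100111001 = 0x939 (16 bits → U+0939).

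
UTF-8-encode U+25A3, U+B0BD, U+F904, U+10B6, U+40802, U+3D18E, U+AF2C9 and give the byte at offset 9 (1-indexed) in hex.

0x84

1-indexed offset 9 is 0-indexed offset 8.
U+25A3 → 3-byte form E2 96 A3 at offsets 0–2.
U+B0BD → 3-byte form EB 82 BD at offsets 3–5.
U+F904 → 3-byte form EF A4 84 at offsets 6–8.
Offset 8 falls in char 3's range; it's byte 3 of EF A4 84 = 0x84.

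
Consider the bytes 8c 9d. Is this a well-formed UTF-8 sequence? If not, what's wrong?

Byte 0x8C = 10001100 has the form 10xxxxxx — a continuation byte — but there is no preceding leading byte.

invalid (continuation byte with no leading byte)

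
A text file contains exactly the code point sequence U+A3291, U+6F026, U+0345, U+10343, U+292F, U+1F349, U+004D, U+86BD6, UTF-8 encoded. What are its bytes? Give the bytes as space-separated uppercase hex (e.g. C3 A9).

F2 A3 8A 91 F1 AF 80 A6 CD 85 F0 90 8D 83 E2 A4 AF F0 9F 8D 89 4D F2 86 AF 96

U+A3291: 4-byte form → F2 A3 8A 91.
U+6F026: 4-byte form → F1 AF 80 A6.
U+0345: 2-byte form → CD 85.
U+10343: 4-byte form → F0 90 8D 83.
U+292F: 3-byte form → E2 A4 AF.
U+1F349: 4-byte form → F0 9F 8D 89.
U+004D: 1-byte form → 4D.
U+86BD6: 4-byte form → F2 86 AF 96.
Concatenated (26 bytes): F2 A3 8A 91 F1 AF 80 A6 CD 85 F0 90 8D 83 E2 A4 AF F0 9F 8D 89 4D F2 86 AF 96.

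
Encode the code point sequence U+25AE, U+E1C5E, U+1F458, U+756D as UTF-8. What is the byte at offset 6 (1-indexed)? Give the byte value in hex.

1-indexed offset 6 is 0-indexed offset 5.
U+25AE → 3-byte form E2 96 AE at offsets 0–2.
U+E1C5E → 4-byte form F3 A1 B1 9E at offsets 3–6.
Offset 5 falls in char 2's range; it's byte 3 of F3 A1 B1 9E = 0xB1.

0xB1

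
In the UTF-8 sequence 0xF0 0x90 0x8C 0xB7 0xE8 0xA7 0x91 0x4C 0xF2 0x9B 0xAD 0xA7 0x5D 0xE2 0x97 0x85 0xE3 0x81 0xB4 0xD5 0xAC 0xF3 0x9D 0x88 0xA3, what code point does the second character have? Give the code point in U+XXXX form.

Offset 0: leading byte 0xF0 = 11110000 → 4-byte char #1 = F0 90 8C B7.
Offset 4: leading byte 0xE8 = 11101000 → 3-byte char #2 = E8 A7 91.
Leading byte 0xE8 = 11101000 matches 1110xxxx → 3-byte sequence.
Byte 1: 0xE8 = 11101000, payload 1000 (4 bits).
Byte 2: 0xA7 = 10100111 (10xxxxxx ✓), payload 100111.
Byte 3: 0x91 = 10010001 (10xxxxxx ✓), payload 010001.
Concatenate: 1000100111010001 = 0x89D1 (16 bits → U+89D1).

U+89D1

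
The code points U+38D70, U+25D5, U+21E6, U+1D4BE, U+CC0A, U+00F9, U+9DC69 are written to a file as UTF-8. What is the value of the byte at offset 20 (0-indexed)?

0x9D

U+38D70 → 4-byte form F0 B8 B5 B0 at offsets 0–3.
U+25D5 → 3-byte form E2 97 95 at offsets 4–6.
U+21E6 → 3-byte form E2 87 A6 at offsets 7–9.
U+1D4BE → 4-byte form F0 9D 92 BE at offsets 10–13.
U+CC0A → 3-byte form EC B0 8A at offsets 14–16.
U+00F9 → 2-byte form C3 B9 at offsets 17–18.
U+9DC69 → 4-byte form F2 9D B1 A9 at offsets 19–22.
Offset 20 falls in char 7's range; it's byte 2 of F2 9D B1 A9 = 0x9D.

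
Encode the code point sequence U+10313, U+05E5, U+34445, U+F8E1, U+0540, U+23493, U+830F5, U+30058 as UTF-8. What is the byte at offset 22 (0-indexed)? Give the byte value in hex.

U+10313 → 4-byte form F0 90 8C 93 at offsets 0–3.
U+05E5 → 2-byte form D7 A5 at offsets 4–5.
U+34445 → 4-byte form F0 B4 91 85 at offsets 6–9.
U+F8E1 → 3-byte form EF A3 A1 at offsets 10–12.
U+0540 → 2-byte form D5 80 at offsets 13–14.
U+23493 → 4-byte form F0 A3 92 93 at offsets 15–18.
U+830F5 → 4-byte form F2 83 83 B5 at offsets 19–22.
Offset 22 falls in char 7's range; it's byte 4 of F2 83 83 B5 = 0xB5.

0xB5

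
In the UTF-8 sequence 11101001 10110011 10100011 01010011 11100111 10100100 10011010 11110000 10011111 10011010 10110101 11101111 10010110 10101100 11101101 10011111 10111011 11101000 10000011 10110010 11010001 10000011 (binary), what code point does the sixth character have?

U+D7FB

Offset 0: leading byte 0xE9 = 11101001 → 3-byte char #1 = E9 B3 A3.
Offset 3: leading byte 0x53 = 01010011 → 1-byte char #2 = 53.
Offset 4: leading byte 0xE7 = 11100111 → 3-byte char #3 = E7 A4 9A.
Offset 7: leading byte 0xF0 = 11110000 → 4-byte char #4 = F0 9F 9A B5.
Offset 11: leading byte 0xEF = 11101111 → 3-byte char #5 = EF 96 AC.
Offset 14: leading byte 0xED = 11101101 → 3-byte char #6 = ED 9F BB.
Leading byte 0xED = 11101101 matches 1110xxxx → 3-byte sequence.
Byte 1: 0xED = 11101101, payload 1101 (4 bits).
Byte 2: 0x9F = 10011111 (10xxxxxx ✓), payload 011111.
Byte 3: 0xBB = 10111011 (10xxxxxx ✓), payload 111011.
Concatenate: 1101011111111011 = 0xD7FB (16 bits → U+D7FB).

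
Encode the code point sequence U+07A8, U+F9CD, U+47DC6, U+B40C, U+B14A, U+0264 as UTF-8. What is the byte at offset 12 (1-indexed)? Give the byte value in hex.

1-indexed offset 12 is 0-indexed offset 11.
U+07A8 → 2-byte form DE A8 at offsets 0–1.
U+F9CD → 3-byte form EF A7 8D at offsets 2–4.
U+47DC6 → 4-byte form F1 87 B7 86 at offsets 5–8.
U+B40C → 3-byte form EB 90 8C at offsets 9–11.
Offset 11 falls in char 4's range; it's byte 3 of EB 90 8C = 0x8C.

0x8C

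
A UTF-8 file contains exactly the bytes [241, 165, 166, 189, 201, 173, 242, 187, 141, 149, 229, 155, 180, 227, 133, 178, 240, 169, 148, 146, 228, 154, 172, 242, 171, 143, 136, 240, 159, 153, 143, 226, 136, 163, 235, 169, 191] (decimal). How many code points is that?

11

Byte at offset 0: 0xF1 = 11110001 → 4-byte char (#1). Advance 4.
Byte at offset 4: 0xC9 = 11001001 → 2-byte char (#2). Advance 2.
Byte at offset 6: 0xF2 = 11110010 → 4-byte char (#3). Advance 4.
Byte at offset 10: 0xE5 = 11100101 → 3-byte char (#4). Advance 3.
Byte at offset 13: 0xE3 = 11100011 → 3-byte char (#5). Advance 3.
Byte at offset 16: 0xF0 = 11110000 → 4-byte char (#6). Advance 4.
Byte at offset 20: 0xE4 = 11100100 → 3-byte char (#7). Advance 3.
Byte at offset 23: 0xF2 = 11110010 → 4-byte char (#8). Advance 4.
Byte at offset 27: 0xF0 = 11110000 → 4-byte char (#9). Advance 4.
Byte at offset 31: 0xE2 = 11100010 → 3-byte char (#10). Advance 3.
Byte at offset 34: 0xEB = 11101011 → 3-byte char (#11). Advance 3.
Reached end at offset 37 after 11 code points.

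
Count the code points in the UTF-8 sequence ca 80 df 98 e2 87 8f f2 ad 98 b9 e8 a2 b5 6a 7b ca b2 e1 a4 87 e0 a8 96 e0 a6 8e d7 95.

12

Byte at offset 0: 0xCA = 11001010 → 2-byte char (#1). Advance 2.
Byte at offset 2: 0xDF = 11011111 → 2-byte char (#2). Advance 2.
Byte at offset 4: 0xE2 = 11100010 → 3-byte char (#3). Advance 3.
Byte at offset 7: 0xF2 = 11110010 → 4-byte char (#4). Advance 4.
Byte at offset 11: 0xE8 = 11101000 → 3-byte char (#5). Advance 3.
Byte at offset 14: 0x6A = 01101010 → 1-byte char (#6). Advance 1.
Byte at offset 15: 0x7B = 01111011 → 1-byte char (#7). Advance 1.
Byte at offset 16: 0xCA = 11001010 → 2-byte char (#8). Advance 2.
Byte at offset 18: 0xE1 = 11100001 → 3-byte char (#9). Advance 3.
Byte at offset 21: 0xE0 = 11100000 → 3-byte char (#10). Advance 3.
Byte at offset 24: 0xE0 = 11100000 → 3-byte char (#11). Advance 3.
Byte at offset 27: 0xD7 = 11010111 → 2-byte char (#12). Advance 2.
Reached end at offset 29 after 12 code points.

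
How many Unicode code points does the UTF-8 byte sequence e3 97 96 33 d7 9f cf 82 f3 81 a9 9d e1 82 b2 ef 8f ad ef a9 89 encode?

Byte at offset 0: 0xE3 = 11100011 → 3-byte char (#1). Advance 3.
Byte at offset 3: 0x33 = 00110011 → 1-byte char (#2). Advance 1.
Byte at offset 4: 0xD7 = 11010111 → 2-byte char (#3). Advance 2.
Byte at offset 6: 0xCF = 11001111 → 2-byte char (#4). Advance 2.
Byte at offset 8: 0xF3 = 11110011 → 4-byte char (#5). Advance 4.
Byte at offset 12: 0xE1 = 11100001 → 3-byte char (#6). Advance 3.
Byte at offset 15: 0xEF = 11101111 → 3-byte char (#7). Advance 3.
Byte at offset 18: 0xEF = 11101111 → 3-byte char (#8). Advance 3.
Reached end at offset 21 after 8 code points.

8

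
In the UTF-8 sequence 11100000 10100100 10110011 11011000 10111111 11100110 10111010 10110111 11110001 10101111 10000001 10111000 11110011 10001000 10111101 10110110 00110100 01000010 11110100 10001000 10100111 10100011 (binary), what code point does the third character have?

U+6EB7

Offset 0: leading byte 0xE0 = 11100000 → 3-byte char #1 = E0 A4 B3.
Offset 3: leading byte 0xD8 = 11011000 → 2-byte char #2 = D8 BF.
Offset 5: leading byte 0xE6 = 11100110 → 3-byte char #3 = E6 BA B7.
Leading byte 0xE6 = 11100110 matches 1110xxxx → 3-byte sequence.
Byte 1: 0xE6 = 11100110, payload 0110 (4 bits).
Byte 2: 0xBA = 10111010 (10xxxxxx ✓), payload 111010.
Byte 3: 0xB7 = 10110111 (10xxxxxx ✓), payload 110111.
Concatenate: 0110111010110111 = 0x6EB7 (16 bits → U+6EB7).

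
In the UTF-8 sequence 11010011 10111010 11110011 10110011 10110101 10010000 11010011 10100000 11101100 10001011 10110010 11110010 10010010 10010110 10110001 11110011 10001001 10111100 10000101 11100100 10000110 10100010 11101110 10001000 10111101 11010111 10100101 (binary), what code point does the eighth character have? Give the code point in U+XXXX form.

U+E23D

Offset 0: leading byte 0xD3 = 11010011 → 2-byte char #1 = D3 BA.
Offset 2: leading byte 0xF3 = 11110011 → 4-byte char #2 = F3 B3 B5 90.
Offset 6: leading byte 0xD3 = 11010011 → 2-byte char #3 = D3 A0.
Offset 8: leading byte 0xEC = 11101100 → 3-byte char #4 = EC 8B B2.
Offset 11: leading byte 0xF2 = 11110010 → 4-byte char #5 = F2 92 96 B1.
Offset 15: leading byte 0xF3 = 11110011 → 4-byte char #6 = F3 89 BC 85.
Offset 19: leading byte 0xE4 = 11100100 → 3-byte char #7 = E4 86 A2.
Offset 22: leading byte 0xEE = 11101110 → 3-byte char #8 = EE 88 BD.
Leading byte 0xEE = 11101110 matches 1110xxxx → 3-byte sequence.
Byte 1: 0xEE = 11101110, payload 1110 (4 bits).
Byte 2: 0x88 = 10001000 (10xxxxxx ✓), payload 001000.
Byte 3: 0xBD = 10111101 (10xxxxxx ✓), payload 111101.
Concatenate: 1110001000111101 = 0xE23D (16 bits → U+E23D).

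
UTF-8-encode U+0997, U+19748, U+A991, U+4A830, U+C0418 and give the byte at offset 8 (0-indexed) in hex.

U+0997 → 3-byte form E0 A6 97 at offsets 0–2.
U+19748 → 4-byte form F0 99 9D 88 at offsets 3–6.
U+A991 → 3-byte form EA A6 91 at offsets 7–9.
Offset 8 falls in char 3's range; it's byte 2 of EA A6 91 = 0xA6.

0xA6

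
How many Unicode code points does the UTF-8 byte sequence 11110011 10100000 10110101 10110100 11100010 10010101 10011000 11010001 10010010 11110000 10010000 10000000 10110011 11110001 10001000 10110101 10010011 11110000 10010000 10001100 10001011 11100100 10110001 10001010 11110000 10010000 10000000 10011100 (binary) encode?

Byte at offset 0: 0xF3 = 11110011 → 4-byte char (#1). Advance 4.
Byte at offset 4: 0xE2 = 11100010 → 3-byte char (#2). Advance 3.
Byte at offset 7: 0xD1 = 11010001 → 2-byte char (#3). Advance 2.
Byte at offset 9: 0xF0 = 11110000 → 4-byte char (#4). Advance 4.
Byte at offset 13: 0xF1 = 11110001 → 4-byte char (#5). Advance 4.
Byte at offset 17: 0xF0 = 11110000 → 4-byte char (#6). Advance 4.
Byte at offset 21: 0xE4 = 11100100 → 3-byte char (#7). Advance 3.
Byte at offset 24: 0xF0 = 11110000 → 4-byte char (#8). Advance 4.
Reached end at offset 28 after 8 code points.

8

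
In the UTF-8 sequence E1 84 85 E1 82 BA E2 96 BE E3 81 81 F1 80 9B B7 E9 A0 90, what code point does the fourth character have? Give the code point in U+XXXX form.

U+3041

Offset 0: leading byte 0xE1 = 11100001 → 3-byte char #1 = E1 84 85.
Offset 3: leading byte 0xE1 = 11100001 → 3-byte char #2 = E1 82 BA.
Offset 6: leading byte 0xE2 = 11100010 → 3-byte char #3 = E2 96 BE.
Offset 9: leading byte 0xE3 = 11100011 → 3-byte char #4 = E3 81 81.
Leading byte 0xE3 = 11100011 matches 1110xxxx → 3-byte sequence.
Byte 1: 0xE3 = 11100011, payload 0011 (4 bits).
Byte 2: 0x81 = 10000001 (10xxxxxx ✓), payload 000001.
Byte 3: 0x81 = 10000001 (10xxxxxx ✓), payload 000001.
Concatenate: 0011000001000001 = 0x3041 (16 bits → U+3041).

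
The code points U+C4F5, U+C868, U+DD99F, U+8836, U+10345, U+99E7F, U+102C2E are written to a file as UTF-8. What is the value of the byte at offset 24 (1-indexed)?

0xB0

1-indexed offset 24 is 0-indexed offset 23.
U+C4F5 → 3-byte form EC 93 B5 at offsets 0–2.
U+C868 → 3-byte form EC A1 A8 at offsets 3–5.
U+DD99F → 4-byte form F3 9D A6 9F at offsets 6–9.
U+8836 → 3-byte form E8 A0 B6 at offsets 10–12.
U+10345 → 4-byte form F0 90 8D 85 at offsets 13–16.
U+99E7F → 4-byte form F2 99 B9 BF at offsets 17–20.
U+102C2E → 4-byte form F4 82 B0 AE at offsets 21–24.
Offset 23 falls in char 7's range; it's byte 3 of F4 82 B0 AE = 0xB0.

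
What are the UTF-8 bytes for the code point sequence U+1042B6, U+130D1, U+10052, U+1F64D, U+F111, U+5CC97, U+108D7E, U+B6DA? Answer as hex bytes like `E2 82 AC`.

U+1042B6: 4-byte form → F4 84 8A B6.
U+130D1: 4-byte form → F0 93 83 91.
U+10052: 4-byte form → F0 90 81 92.
U+1F64D: 4-byte form → F0 9F 99 8D.
U+F111: 3-byte form → EF 84 91.
U+5CC97: 4-byte form → F1 9C B2 97.
U+108D7E: 4-byte form → F4 88 B5 BE.
U+B6DA: 3-byte form → EB 9B 9A.
Concatenated (30 bytes): F4 84 8A B6 F0 93 83 91 F0 90 81 92 F0 9F 99 8D EF 84 91 F1 9C B2 97 F4 88 B5 BE EB 9B 9A.

F4 84 8A B6 F0 93 83 91 F0 90 81 92 F0 9F 99 8D EF 84 91 F1 9C B2 97 F4 88 B5 BE EB 9B 9A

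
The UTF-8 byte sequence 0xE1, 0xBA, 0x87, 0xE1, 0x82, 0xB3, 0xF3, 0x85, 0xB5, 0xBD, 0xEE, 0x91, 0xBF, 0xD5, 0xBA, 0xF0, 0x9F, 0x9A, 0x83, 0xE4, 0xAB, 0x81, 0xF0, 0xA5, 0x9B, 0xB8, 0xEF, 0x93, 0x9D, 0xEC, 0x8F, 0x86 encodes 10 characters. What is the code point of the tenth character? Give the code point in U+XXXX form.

Offset 0: leading byte 0xE1 = 11100001 → 3-byte char #1 = E1 BA 87.
Offset 3: leading byte 0xE1 = 11100001 → 3-byte char #2 = E1 82 B3.
Offset 6: leading byte 0xF3 = 11110011 → 4-byte char #3 = F3 85 B5 BD.
Offset 10: leading byte 0xEE = 11101110 → 3-byte char #4 = EE 91 BF.
Offset 13: leading byte 0xD5 = 11010101 → 2-byte char #5 = D5 BA.
Offset 15: leading byte 0xF0 = 11110000 → 4-byte char #6 = F0 9F 9A 83.
Offset 19: leading byte 0xE4 = 11100100 → 3-byte char #7 = E4 AB 81.
Offset 22: leading byte 0xF0 = 11110000 → 4-byte char #8 = F0 A5 9B B8.
Offset 26: leading byte 0xEF = 11101111 → 3-byte char #9 = EF 93 9D.
Offset 29: leading byte 0xEC = 11101100 → 3-byte char #10 = EC 8F 86.
Leading byte 0xEC = 11101100 matches 1110xxxx → 3-byte sequence.
Byte 1: 0xEC = 11101100, payload 1100 (4 bits).
Byte 2: 0x8F = 10001111 (10xxxxxx ✓), payload 001111.
Byte 3: 0x86 = 10000110 (10xxxxxx ✓), payload 000110.
Concatenate: 1100001111000110 = 0xC3C6 (16 bits → U+C3C6).

U+C3C6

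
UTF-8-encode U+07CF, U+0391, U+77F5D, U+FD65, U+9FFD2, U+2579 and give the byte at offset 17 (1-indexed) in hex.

1-indexed offset 17 is 0-indexed offset 16.
U+07CF → 2-byte form DF 8F at offsets 0–1.
U+0391 → 2-byte form CE 91 at offsets 2–3.
U+77F5D → 4-byte form F1 B7 BD 9D at offsets 4–7.
U+FD65 → 3-byte form EF B5 A5 at offsets 8–10.
U+9FFD2 → 4-byte form F2 9F BF 92 at offsets 11–14.
U+2579 → 3-byte form E2 95 B9 at offsets 15–17.
Offset 16 falls in char 6's range; it's byte 2 of E2 95 B9 = 0x95.

0x95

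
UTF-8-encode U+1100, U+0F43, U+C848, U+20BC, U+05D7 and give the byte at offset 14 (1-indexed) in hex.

0x97

1-indexed offset 14 is 0-indexed offset 13.
U+1100 → 3-byte form E1 84 80 at offsets 0–2.
U+0F43 → 3-byte form E0 BD 83 at offsets 3–5.
U+C848 → 3-byte form EC A1 88 at offsets 6–8.
U+20BC → 3-byte form E2 82 BC at offsets 9–11.
U+05D7 → 2-byte form D7 97 at offsets 12–13.
Offset 13 falls in char 5's range; it's byte 2 of D7 97 = 0x97.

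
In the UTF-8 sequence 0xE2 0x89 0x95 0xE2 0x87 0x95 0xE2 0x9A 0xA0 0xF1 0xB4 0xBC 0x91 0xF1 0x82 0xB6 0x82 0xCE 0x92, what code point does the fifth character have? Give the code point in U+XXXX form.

U+42D82

Offset 0: leading byte 0xE2 = 11100010 → 3-byte char #1 = E2 89 95.
Offset 3: leading byte 0xE2 = 11100010 → 3-byte char #2 = E2 87 95.
Offset 6: leading byte 0xE2 = 11100010 → 3-byte char #3 = E2 9A A0.
Offset 9: leading byte 0xF1 = 11110001 → 4-byte char #4 = F1 B4 BC 91.
Offset 13: leading byte 0xF1 = 11110001 → 4-byte char #5 = F1 82 B6 82.
Leading byte 0xF1 = 11110001 matches 11110xxx → 4-byte sequence.
Byte 1: 0xF1 = 11110001, payload 001 (3 bits).
Byte 2: 0x82 = 10000010 (10xxxxxx ✓), payload 000010.
Byte 3: 0xB6 = 10110110 (10xxxxxx ✓), payload 110110.
Byte 4: 0x82 = 10000010 (10xxxxxx ✓), payload 000010.
Concatenate: 001000010110110000010 = 0x42D82 (21 bits → U+42D82).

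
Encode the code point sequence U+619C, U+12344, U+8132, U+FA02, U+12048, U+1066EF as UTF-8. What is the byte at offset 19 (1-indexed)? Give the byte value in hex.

1-indexed offset 19 is 0-indexed offset 18.
U+619C → 3-byte form E6 86 9C at offsets 0–2.
U+12344 → 4-byte form F0 92 8D 84 at offsets 3–6.
U+8132 → 3-byte form E8 84 B2 at offsets 7–9.
U+FA02 → 3-byte form EF A8 82 at offsets 10–12.
U+12048 → 4-byte form F0 92 81 88 at offsets 13–16.
U+1066EF → 4-byte form F4 86 9B AF at offsets 17–20.
Offset 18 falls in char 6's range; it's byte 2 of F4 86 9B AF = 0x86.

0x86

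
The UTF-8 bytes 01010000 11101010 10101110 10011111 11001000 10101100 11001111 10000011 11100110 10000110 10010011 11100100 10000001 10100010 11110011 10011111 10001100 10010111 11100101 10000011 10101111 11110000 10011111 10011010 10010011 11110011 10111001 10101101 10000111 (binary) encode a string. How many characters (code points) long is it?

Byte at offset 0: 0x50 = 01010000 → 1-byte char (#1). Advance 1.
Byte at offset 1: 0xEA = 11101010 → 3-byte char (#2). Advance 3.
Byte at offset 4: 0xC8 = 11001000 → 2-byte char (#3). Advance 2.
Byte at offset 6: 0xCF = 11001111 → 2-byte char (#4). Advance 2.
Byte at offset 8: 0xE6 = 11100110 → 3-byte char (#5). Advance 3.
Byte at offset 11: 0xE4 = 11100100 → 3-byte char (#6). Advance 3.
Byte at offset 14: 0xF3 = 11110011 → 4-byte char (#7). Advance 4.
Byte at offset 18: 0xE5 = 11100101 → 3-byte char (#8). Advance 3.
Byte at offset 21: 0xF0 = 11110000 → 4-byte char (#9). Advance 4.
Byte at offset 25: 0xF3 = 11110011 → 4-byte char (#10). Advance 4.
Reached end at offset 29 after 10 code points.

10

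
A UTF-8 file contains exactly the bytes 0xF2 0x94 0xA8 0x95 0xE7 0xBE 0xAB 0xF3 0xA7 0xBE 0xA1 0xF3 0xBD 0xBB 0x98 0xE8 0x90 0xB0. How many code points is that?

Byte at offset 0: 0xF2 = 11110010 → 4-byte char (#1). Advance 4.
Byte at offset 4: 0xE7 = 11100111 → 3-byte char (#2). Advance 3.
Byte at offset 7: 0xF3 = 11110011 → 4-byte char (#3). Advance 4.
Byte at offset 11: 0xF3 = 11110011 → 4-byte char (#4). Advance 4.
Byte at offset 15: 0xE8 = 11101000 → 3-byte char (#5). Advance 3.
Reached end at offset 18 after 5 code points.

5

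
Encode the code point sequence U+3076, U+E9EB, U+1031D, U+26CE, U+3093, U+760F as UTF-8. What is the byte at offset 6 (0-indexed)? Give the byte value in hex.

0xF0

U+3076 → 3-byte form E3 81 B6 at offsets 0–2.
U+E9EB → 3-byte form EE A7 AB at offsets 3–5.
U+1031D → 4-byte form F0 90 8C 9D at offsets 6–9.
Offset 6 falls in char 3's range; it's byte 1 of F0 90 8C 9D = 0xF0.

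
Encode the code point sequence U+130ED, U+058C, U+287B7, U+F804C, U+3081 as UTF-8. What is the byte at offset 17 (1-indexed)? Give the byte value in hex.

1-indexed offset 17 is 0-indexed offset 16.
U+130ED → 4-byte form F0 93 83 AD at offsets 0–3.
U+058C → 2-byte form D6 8C at offsets 4–5.
U+287B7 → 4-byte form F0 A8 9E B7 at offsets 6–9.
U+F804C → 4-byte form F3 B8 81 8C at offsets 10–13.
U+3081 → 3-byte form E3 82 81 at offsets 14–16.
Offset 16 falls in char 5's range; it's byte 3 of E3 82 81 = 0x81.

0x81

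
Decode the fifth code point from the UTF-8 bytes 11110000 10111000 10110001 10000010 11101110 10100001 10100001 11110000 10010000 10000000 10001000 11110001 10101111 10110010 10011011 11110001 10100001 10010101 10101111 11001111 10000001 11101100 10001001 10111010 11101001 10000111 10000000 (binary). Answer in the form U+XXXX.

Offset 0: leading byte 0xF0 = 11110000 → 4-byte char #1 = F0 B8 B1 82.
Offset 4: leading byte 0xEE = 11101110 → 3-byte char #2 = EE A1 A1.
Offset 7: leading byte 0xF0 = 11110000 → 4-byte char #3 = F0 90 80 88.
Offset 11: leading byte 0xF1 = 11110001 → 4-byte char #4 = F1 AF B2 9B.
Offset 15: leading byte 0xF1 = 11110001 → 4-byte char #5 = F1 A1 95 AF.
Leading byte 0xF1 = 11110001 matches 11110xxx → 4-byte sequence.
Byte 1: 0xF1 = 11110001, payload 001 (3 bits).
Byte 2: 0xA1 = 10100001 (10xxxxxx ✓), payload 100001.
Byte 3: 0x95 = 10010101 (10xxxxxx ✓), payload 010101.
Byte 4: 0xAF = 10101111 (10xxxxxx ✓), payload 101111.
Concatenate: 001100001010101101111 = 0x6156F (21 bits → U+6156F).

U+6156F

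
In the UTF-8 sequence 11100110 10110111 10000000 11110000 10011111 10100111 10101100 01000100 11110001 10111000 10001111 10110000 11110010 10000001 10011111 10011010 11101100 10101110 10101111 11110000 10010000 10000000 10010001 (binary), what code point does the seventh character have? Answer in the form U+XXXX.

U+10011

Offset 0: leading byte 0xE6 = 11100110 → 3-byte char #1 = E6 B7 80.
Offset 3: leading byte 0xF0 = 11110000 → 4-byte char #2 = F0 9F A7 AC.
Offset 7: leading byte 0x44 = 01000100 → 1-byte char #3 = 44.
Offset 8: leading byte 0xF1 = 11110001 → 4-byte char #4 = F1 B8 8F B0.
Offset 12: leading byte 0xF2 = 11110010 → 4-byte char #5 = F2 81 9F 9A.
Offset 16: leading byte 0xEC = 11101100 → 3-byte char #6 = EC AE AF.
Offset 19: leading byte 0xF0 = 11110000 → 4-byte char #7 = F0 90 80 91.
Leading byte 0xF0 = 11110000 matches 11110xxx → 4-byte sequence.
Byte 1: 0xF0 = 11110000, payload 000 (3 bits).
Byte 2: 0x90 = 10010000 (10xxxxxx ✓), payload 010000.
Byte 3: 0x80 = 10000000 (10xxxxxx ✓), payload 000000.
Byte 4: 0x91 = 10010001 (10xxxxxx ✓), payload 010001.
Concatenate: 000010000000000010001 = 0x10011 (21 bits → U+10011).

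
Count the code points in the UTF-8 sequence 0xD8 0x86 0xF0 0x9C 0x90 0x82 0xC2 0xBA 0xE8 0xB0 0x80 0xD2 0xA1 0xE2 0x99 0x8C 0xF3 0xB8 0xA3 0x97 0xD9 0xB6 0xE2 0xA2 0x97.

9

Byte at offset 0: 0xD8 = 11011000 → 2-byte char (#1). Advance 2.
Byte at offset 2: 0xF0 = 11110000 → 4-byte char (#2). Advance 4.
Byte at offset 6: 0xC2 = 11000010 → 2-byte char (#3). Advance 2.
Byte at offset 8: 0xE8 = 11101000 → 3-byte char (#4). Advance 3.
Byte at offset 11: 0xD2 = 11010010 → 2-byte char (#5). Advance 2.
Byte at offset 13: 0xE2 = 11100010 → 3-byte char (#6). Advance 3.
Byte at offset 16: 0xF3 = 11110011 → 4-byte char (#7). Advance 4.
Byte at offset 20: 0xD9 = 11011001 → 2-byte char (#8). Advance 2.
Byte at offset 22: 0xE2 = 11100010 → 3-byte char (#9). Advance 3.
Reached end at offset 25 after 9 code points.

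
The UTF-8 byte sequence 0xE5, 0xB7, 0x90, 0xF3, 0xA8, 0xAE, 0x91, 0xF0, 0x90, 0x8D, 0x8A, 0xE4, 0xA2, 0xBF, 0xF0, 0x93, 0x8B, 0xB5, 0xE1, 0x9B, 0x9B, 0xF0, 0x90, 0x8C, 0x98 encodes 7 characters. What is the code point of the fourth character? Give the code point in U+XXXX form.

Offset 0: leading byte 0xE5 = 11100101 → 3-byte char #1 = E5 B7 90.
Offset 3: leading byte 0xF3 = 11110011 → 4-byte char #2 = F3 A8 AE 91.
Offset 7: leading byte 0xF0 = 11110000 → 4-byte char #3 = F0 90 8D 8A.
Offset 11: leading byte 0xE4 = 11100100 → 3-byte char #4 = E4 A2 BF.
Leading byte 0xE4 = 11100100 matches 1110xxxx → 3-byte sequence.
Byte 1: 0xE4 = 11100100, payload 0100 (4 bits).
Byte 2: 0xA2 = 10100010 (10xxxxxx ✓), payload 100010.
Byte 3: 0xBF = 10111111 (10xxxxxx ✓), payload 111111.
Concatenate: 0100100010111111 = 0x48BF (16 bits → U+48BF).

U+48BF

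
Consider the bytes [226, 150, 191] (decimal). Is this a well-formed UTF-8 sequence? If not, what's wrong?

Leading byte 0xE2 = 11100010 → 3-byte form.
Continuation bytes 0x96=10010110, 0xBF=10111111 all match 10xxxxxx.
Decoded value 0x25BF is ≥ 0x800 (shortest form) and not a surrogate.

valid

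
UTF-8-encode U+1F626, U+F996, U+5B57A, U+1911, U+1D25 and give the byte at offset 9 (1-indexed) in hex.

0x9B

1-indexed offset 9 is 0-indexed offset 8.
U+1F626 → 4-byte form F0 9F 98 A6 at offsets 0–3.
U+F996 → 3-byte form EF A6 96 at offsets 4–6.
U+5B57A → 4-byte form F1 9B 95 BA at offsets 7–10.
Offset 8 falls in char 3's range; it's byte 2 of F1 9B 95 BA = 0x9B.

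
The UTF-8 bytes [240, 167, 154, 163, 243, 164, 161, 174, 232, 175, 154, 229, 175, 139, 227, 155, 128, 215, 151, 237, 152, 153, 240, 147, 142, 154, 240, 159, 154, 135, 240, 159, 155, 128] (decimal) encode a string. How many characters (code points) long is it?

10

Byte at offset 0: 0xF0 = 11110000 → 4-byte char (#1). Advance 4.
Byte at offset 4: 0xF3 = 11110011 → 4-byte char (#2). Advance 4.
Byte at offset 8: 0xE8 = 11101000 → 3-byte char (#3). Advance 3.
Byte at offset 11: 0xE5 = 11100101 → 3-byte char (#4). Advance 3.
Byte at offset 14: 0xE3 = 11100011 → 3-byte char (#5). Advance 3.
Byte at offset 17: 0xD7 = 11010111 → 2-byte char (#6). Advance 2.
Byte at offset 19: 0xED = 11101101 → 3-byte char (#7). Advance 3.
Byte at offset 22: 0xF0 = 11110000 → 4-byte char (#8). Advance 4.
Byte at offset 26: 0xF0 = 11110000 → 4-byte char (#9). Advance 4.
Byte at offset 30: 0xF0 = 11110000 → 4-byte char (#10). Advance 4.
Reached end at offset 34 after 10 code points.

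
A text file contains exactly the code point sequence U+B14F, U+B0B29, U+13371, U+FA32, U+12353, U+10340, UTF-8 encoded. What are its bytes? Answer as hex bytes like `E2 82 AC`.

U+B14F: 3-byte form → EB 85 8F.
U+B0B29: 4-byte form → F2 B0 AC A9.
U+13371: 4-byte form → F0 93 8D B1.
U+FA32: 3-byte form → EF A8 B2.
U+12353: 4-byte form → F0 92 8D 93.
U+10340: 4-byte form → F0 90 8D 80.
Concatenated (22 bytes): EB 85 8F F2 B0 AC A9 F0 93 8D B1 EF A8 B2 F0 92 8D 93 F0 90 8D 80.

EB 85 8F F2 B0 AC A9 F0 93 8D B1 EF A8 B2 F0 92 8D 93 F0 90 8D 80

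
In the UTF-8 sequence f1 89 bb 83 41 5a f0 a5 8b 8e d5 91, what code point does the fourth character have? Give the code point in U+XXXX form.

Offset 0: leading byte 0xF1 = 11110001 → 4-byte char #1 = F1 89 BB 83.
Offset 4: leading byte 0x41 = 01000001 → 1-byte char #2 = 41.
Offset 5: leading byte 0x5A = 01011010 → 1-byte char #3 = 5A.
Offset 6: leading byte 0xF0 = 11110000 → 4-byte char #4 = F0 A5 8B 8E.
Leading byte 0xF0 = 11110000 matches 11110xxx → 4-byte sequence.
Byte 1: 0xF0 = 11110000, payload 000 (3 bits).
Byte 2: 0xA5 = 10100101 (10xxxxxx ✓), payload 100101.
Byte 3: 0x8B = 10001011 (10xxxxxx ✓), payload 001011.
Byte 4: 0x8E = 10001110 (10xxxxxx ✓), payload 001110.
Concatenate: 000100101001011001110 = 0x252CE (21 bits → U+252CE).

U+252CE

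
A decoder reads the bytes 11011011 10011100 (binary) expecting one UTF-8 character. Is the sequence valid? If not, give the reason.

Leading byte 0xDB = 11011011 → 2-byte form.
Continuation bytes 0x9C=10011100 all match 10xxxxxx.
Decoded value 0x6DC is ≥ 0x80 (shortest form) and not a surrogate.

valid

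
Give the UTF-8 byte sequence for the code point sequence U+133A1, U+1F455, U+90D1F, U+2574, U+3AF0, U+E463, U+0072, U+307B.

F0 93 8E A1 F0 9F 91 95 F2 90 B4 9F E2 95 B4 E3 AB B0 EE 91 A3 72 E3 81 BB

U+133A1: 4-byte form → F0 93 8E A1.
U+1F455: 4-byte form → F0 9F 91 95.
U+90D1F: 4-byte form → F2 90 B4 9F.
U+2574: 3-byte form → E2 95 B4.
U+3AF0: 3-byte form → E3 AB B0.
U+E463: 3-byte form → EE 91 A3.
U+0072: 1-byte form → 72.
U+307B: 3-byte form → E3 81 BB.
Concatenated (25 bytes): F0 93 8E A1 F0 9F 91 95 F2 90 B4 9F E2 95 B4 E3 AB B0 EE 91 A3 72 E3 81 BB.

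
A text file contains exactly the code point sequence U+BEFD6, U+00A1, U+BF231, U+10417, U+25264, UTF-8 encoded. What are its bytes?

U+BEFD6: 4-byte form → F2 BE BF 96.
U+00A1: 2-byte form → C2 A1.
U+BF231: 4-byte form → F2 BF 88 B1.
U+10417: 4-byte form → F0 90 90 97.
U+25264: 4-byte form → F0 A5 89 A4.
Concatenated (18 bytes): F2 BE BF 96 C2 A1 F2 BF 88 B1 F0 90 90 97 F0 A5 89 A4.

F2 BE BF 96 C2 A1 F2 BF 88 B1 F0 90 90 97 F0 A5 89 A4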